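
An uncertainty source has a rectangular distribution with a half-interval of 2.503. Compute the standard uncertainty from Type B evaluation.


u_B = half_width / sqrt(3)
u_B = 2.503 / 1.7320508
u_B = 1.4451

1.4451


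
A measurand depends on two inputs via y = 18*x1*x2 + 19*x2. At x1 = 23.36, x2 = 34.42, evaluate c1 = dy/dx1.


y = 18*x1*x2 + 19*x2
dy/dx1 = 18*x2
Evaluate at x2 = 34.42: c1 = 18 * 34.42
c1 = 619.5600

619.5600


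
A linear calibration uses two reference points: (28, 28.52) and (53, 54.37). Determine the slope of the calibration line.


slope = (y2 - y1) / (x2 - x1)
= (54.37 - 28.52) / (53 - 28)
= 25.8500 / 25
= 1.0340

1.0340


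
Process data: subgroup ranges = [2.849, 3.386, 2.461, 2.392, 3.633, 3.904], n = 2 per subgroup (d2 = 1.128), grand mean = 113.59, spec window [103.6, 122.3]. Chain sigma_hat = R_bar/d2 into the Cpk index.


R_bar = (2.849 + 3.386 + 2.461 + 2.392 + 3.633 + 3.904) / 6 = 3.1041667
sigma = R_bar / d2 = 3.1041667 / 1.128 = 2.7519208
Cp = (USL - LSL)/(6*sigma) = (122.3 - 103.6)/(6*2.7519208) = 1.1325
Cpu = (122.3 - 113.59)/(3*2.7519208) = 1.0550
Cpl = (113.59 - 103.6)/(3*2.7519208) = 1.2101
Cpk = min(Cpu, Cpl) = 1.0550

1.0550


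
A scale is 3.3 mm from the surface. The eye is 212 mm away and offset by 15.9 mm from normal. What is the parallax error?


error = h * offset / d
= 3.3 * 15.9 / 212
= 0.2475

0.2475


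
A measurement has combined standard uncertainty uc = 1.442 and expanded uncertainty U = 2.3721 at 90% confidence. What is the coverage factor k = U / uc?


k = U / uc
k = 2.3721 / 1.442
k = 1.645

1.645


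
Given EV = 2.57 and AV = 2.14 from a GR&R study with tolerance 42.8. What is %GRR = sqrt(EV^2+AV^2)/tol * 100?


GRR = sqrt(EV^2 + AV^2) = sqrt(2.57^2 + 2.14^2) = 3.3443235
%GRR = GRR / tol * 100 = 3.3443235 / 42.8 * 100
%GRR = 7.8138

7.8138


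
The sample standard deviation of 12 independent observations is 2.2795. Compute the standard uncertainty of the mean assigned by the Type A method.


u_A = s / sqrt(n)
u_A = 2.2795 / sqrt(12)
u_A = 2.2795 / 3.4641016
u_A = 0.6580

0.6580


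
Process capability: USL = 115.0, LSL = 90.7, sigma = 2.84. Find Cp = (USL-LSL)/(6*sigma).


Cp = (USL - LSL) / (6 * sigma)
= (115.0 - 90.7) / (6 * 2.84)
= 24.3000 / 17.0400
= 1.4261

1.4261


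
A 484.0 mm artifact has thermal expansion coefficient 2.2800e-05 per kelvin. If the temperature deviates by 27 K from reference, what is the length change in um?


dL = L * alpha * dT
= 484.0 * 2.2800e-05 * 27
= 0.2979504 mm
dL_um = 0.2979504 * 1000 = 297.9504 um

297.9504


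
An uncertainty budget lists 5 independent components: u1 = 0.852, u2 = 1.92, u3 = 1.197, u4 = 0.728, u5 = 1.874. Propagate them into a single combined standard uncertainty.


uc = sqrt(0.852^2 + 1.92^2 + 1.197^2 + 0.728^2 + 1.874^2)
uc = sqrt(9.886973)
uc = 3.1444

3.1444


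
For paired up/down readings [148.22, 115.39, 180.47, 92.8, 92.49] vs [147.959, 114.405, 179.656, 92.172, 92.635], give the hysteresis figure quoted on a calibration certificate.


|148.22 - 147.959| = 0.2610
|115.39 - 114.405| = 0.9850
|180.47 - 179.656| = 0.8140
|92.8 - 92.172| = 0.6280
|92.49 - 92.635| = 0.1450
hysteresis = max(diffs) = 0.9850

0.9850


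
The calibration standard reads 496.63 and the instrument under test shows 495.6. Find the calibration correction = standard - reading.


Correction = standard - reading
= 496.63 - 495.6
= 1.0300

1.0300


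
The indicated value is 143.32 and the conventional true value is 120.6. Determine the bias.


Systematic error = measured - true
= 143.32 - 120.6
= 22.7200

22.7200


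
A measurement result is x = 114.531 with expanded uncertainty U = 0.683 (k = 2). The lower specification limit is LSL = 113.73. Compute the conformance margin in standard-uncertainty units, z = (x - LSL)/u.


u = U / k = 0.683 / 2 = 0.3415
margin = |LSL - x| = |113.73 - 114.531| = 0.801
z = margin / u = 0.801 / 0.3415
z = 2.3455

2.3455


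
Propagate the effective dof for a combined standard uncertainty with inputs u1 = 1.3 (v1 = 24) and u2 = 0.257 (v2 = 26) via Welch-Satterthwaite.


uc = sqrt(u1^2 + u2^2) = sqrt(1.3^2 + 0.257^2) = 1.32516
v_eff = uc^4 / (u1^4/v1 + u2^4/v2)
= 1.32516^4 / (1.3^4/24 + 0.257^4/26)
= 3.0837082 / 0.11917195
v_eff = 25.8761

25.8761


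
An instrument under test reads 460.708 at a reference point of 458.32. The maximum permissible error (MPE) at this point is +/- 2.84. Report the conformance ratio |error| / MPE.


e = indication - reference = 460.708 - 458.32 = 2.3880
|e| = 2.3880
ratio = |e| / MPE = 2.3880 / 2.84
ratio = 0.8408

0.8408


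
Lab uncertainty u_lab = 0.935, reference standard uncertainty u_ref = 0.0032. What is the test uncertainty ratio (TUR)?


TUR = u_lab / u_ref
= 0.935 / 0.0032
= 292.1875

292.1875


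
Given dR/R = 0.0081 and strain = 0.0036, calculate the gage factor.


GF = (dR/R) / epsilon
= 0.0081 / 0.0036
= 2.2500

2.2500


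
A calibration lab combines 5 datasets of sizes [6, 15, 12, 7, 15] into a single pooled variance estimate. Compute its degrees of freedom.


nu = sum_i (n_i - 1)
nu = ((6 - 1) + (15 - 1) + (12 - 1) + (7 - 1) + (15 - 1))
nu = 5 + 14 + 11 + 6 + 14
nu = 50

50


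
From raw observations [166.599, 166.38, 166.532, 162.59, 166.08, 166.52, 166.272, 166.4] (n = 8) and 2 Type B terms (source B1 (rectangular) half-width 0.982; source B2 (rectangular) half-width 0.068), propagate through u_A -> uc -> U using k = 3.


mean = (166.599 + 166.38 + 166.532 + 162.59 + 166.08 + 166.52 + 166.272 + 166.4) / 8 = 165.921625
s = sqrt(sum((x - mean)^2)/(n-1)) = 1.3562537
u_A = s / sqrt(n) = 1.3562537 / sqrt(8) = 0.47950809
u_B1 = 0.982 / sqrt(3) = 0.56695796
u_B2 = 0.068 / sqrt(3) = 0.039259818
uc = sqrt(0.47950809^2 + 0.56695796^2 + 0.039259818^2) = 0.74357963
U = k * uc = 3 * 0.74357963
U = 2.2307

2.2307


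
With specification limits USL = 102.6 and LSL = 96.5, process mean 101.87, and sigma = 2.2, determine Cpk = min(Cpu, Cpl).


Cpu = (USL - mean) / (3*sigma) = (102.6 - 101.87) / (3*2.2) = 0.1106
Cpl = (mean - LSL) / (3*sigma) = (101.87 - 96.5) / (3*2.2) = 0.8136
Cpk = min(Cpu, Cpl) = 0.1106

0.1106


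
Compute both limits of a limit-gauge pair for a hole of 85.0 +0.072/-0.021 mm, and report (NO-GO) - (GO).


GO = nominal - lower_tol (smallest hole = maximum material condition)
GO = 85.0 - 0.021 = 84.979
NO-GO = nominal + upper_tol (largest hole = least material condition)
NO-GO = 85.0 + 0.072 = 85.072
spread = NO-GO - GO = 85.072 - 84.979 = 0.0930

0.0930


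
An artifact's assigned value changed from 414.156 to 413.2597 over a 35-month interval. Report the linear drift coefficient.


rate = (v2 - v1) / months
= (413.2597 - 414.156) / 35
= -0.8963 / 35
= -0.0256

-0.0256


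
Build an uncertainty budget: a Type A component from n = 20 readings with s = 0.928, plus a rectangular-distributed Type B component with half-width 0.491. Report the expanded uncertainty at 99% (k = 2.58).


u_A = s / sqrt(n) = 0.928 / sqrt(20) = 0.20750711
u_B = half_width / sqrt(3) = 0.491 / sqrt(3) = 0.28347898
uc = sqrt(u_A^2 + u_B^2) = sqrt(0.20750711^2 + 0.28347898^2) = 0.35131116
U = k * uc = 2.58 * 0.35131116
U = 0.9064

0.9064


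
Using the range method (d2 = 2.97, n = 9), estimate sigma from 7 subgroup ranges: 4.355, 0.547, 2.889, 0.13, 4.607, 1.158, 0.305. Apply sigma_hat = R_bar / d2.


R_bar = (4.355 + 0.547 + 2.889 + 0.13 + 4.607 + 1.158 + 0.305) / 7
R_bar = 13.991 / 7 = 1.9987143
sigma_hat = R_bar / d2 = 1.9987143 / 2.97 = 0.6730

0.6730


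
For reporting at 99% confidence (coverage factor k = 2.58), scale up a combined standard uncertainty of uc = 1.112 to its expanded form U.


U = k * uc
U = 2.58 * 1.112
U = 2.8690

2.8690


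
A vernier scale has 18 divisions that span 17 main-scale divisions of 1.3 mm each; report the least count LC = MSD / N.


LC = MSD / n_div
= 1.3 / 18
= 0.0722

0.0722


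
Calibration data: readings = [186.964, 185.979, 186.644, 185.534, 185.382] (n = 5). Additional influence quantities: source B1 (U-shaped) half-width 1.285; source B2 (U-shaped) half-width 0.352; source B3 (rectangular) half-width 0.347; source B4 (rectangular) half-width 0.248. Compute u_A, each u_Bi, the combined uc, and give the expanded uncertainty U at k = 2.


mean = (186.964 + 185.979 + 186.644 + 185.534 + 185.382) / 5 = 186.1006
s = sqrt(sum((x - mean)^2)/(n-1)) = 0.68792282
u_A = s / sqrt(n) = 0.68792282 / sqrt(5) = 0.30764844
u_B1 = 1.285 / sqrt(2) = 0.90863221
u_B2 = 0.352 / sqrt(2) = 0.24890159
u_B3 = 0.347 / sqrt(3) = 0.20034054
u_B4 = 0.248 / sqrt(3) = 0.14318287
uc = sqrt(0.30764844^2 + 0.90863221^2 + 0.24890159^2 + 0.20034054^2 + 0.14318287^2) = 1.0212001
U = k * uc = 2 * 1.0212001
U = 2.0424

2.0424


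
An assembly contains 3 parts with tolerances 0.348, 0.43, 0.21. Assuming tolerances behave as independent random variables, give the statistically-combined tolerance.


RSS = sqrt(0.348^2 + 0.43^2 + 0.21^2)
= sqrt(0.350104)
= 0.5917

0.5917


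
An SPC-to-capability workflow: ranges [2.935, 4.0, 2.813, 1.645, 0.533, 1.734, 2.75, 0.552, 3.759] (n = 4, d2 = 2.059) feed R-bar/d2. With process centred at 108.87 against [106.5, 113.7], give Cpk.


R_bar = (2.935 + 4.0 + 2.813 + 1.645 + 0.533 + 1.734 + 2.75 + 0.552 + 3.759) / 9 = 2.3023333
sigma = R_bar / d2 = 2.3023333 / 2.059 = 1.1181803
Cp = (USL - LSL)/(6*sigma) = (113.7 - 106.5)/(6*1.1181803) = 1.0732
Cpu = (113.7 - 108.87)/(3*1.1181803) = 1.4398
Cpl = (108.87 - 106.5)/(3*1.1181803) = 0.7065
Cpk = min(Cpu, Cpl) = 0.7065

0.7065


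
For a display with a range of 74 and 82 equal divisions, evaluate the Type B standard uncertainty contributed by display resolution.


resolution = range / divisions
resolution = 74 / 82 = 0.90243902
u_res = resolution / (2*sqrt(3))
u_res = 0.90243902 / 3.4641016
u_res = 0.2605

0.2605


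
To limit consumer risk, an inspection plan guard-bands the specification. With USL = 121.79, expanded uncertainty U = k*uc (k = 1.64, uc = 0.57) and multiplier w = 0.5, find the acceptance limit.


U = k * uc = 1.64 * 0.57 = 0.9348
guard band g = w * U = 0.5 * 0.9348 = 0.4674
AL = USL - g = 121.79 - 0.4674
AL = 121.3226

121.3226


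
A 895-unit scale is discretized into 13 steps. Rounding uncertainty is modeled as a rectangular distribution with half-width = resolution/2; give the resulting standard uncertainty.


resolution = range / divisions
resolution = 895 / 13 = 68.846154
u_res = resolution / (2*sqrt(3))
u_res = 68.846154 / 3.4641016
u_res = 19.8742

19.8742


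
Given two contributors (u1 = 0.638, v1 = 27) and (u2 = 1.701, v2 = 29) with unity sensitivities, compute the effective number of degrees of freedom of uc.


uc = sqrt(u1^2 + u2^2) = sqrt(0.638^2 + 1.701^2) = 1.8167127
v_eff = uc^4 / (u1^4/v1 + u2^4/v2)
= 1.8167127^4 / (0.638^4/27 + 1.701^4/29)
= 10.892937 / 0.29481818
v_eff = 36.9480

36.9480


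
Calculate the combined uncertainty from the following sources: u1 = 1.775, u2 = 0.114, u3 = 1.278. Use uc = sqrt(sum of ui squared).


uc = sqrt(1.775^2 + 0.114^2 + 1.278^2)
uc = sqrt(4.796905)
uc = 2.1902

2.1902


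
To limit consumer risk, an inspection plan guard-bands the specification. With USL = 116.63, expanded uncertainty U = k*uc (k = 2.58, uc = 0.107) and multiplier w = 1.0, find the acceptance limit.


U = k * uc = 2.58 * 0.107 = 0.27606
guard band g = w * U = 1.0 * 0.27606 = 0.27606
AL = USL - g = 116.63 - 0.27606
AL = 116.3539

116.3539


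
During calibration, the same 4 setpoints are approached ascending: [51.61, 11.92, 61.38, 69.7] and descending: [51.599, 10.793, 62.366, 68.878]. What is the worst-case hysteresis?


|51.61 - 51.599| = 0.0110
|11.92 - 10.793| = 1.1270
|61.38 - 62.366| = 0.9860
|69.7 - 68.878| = 0.8220
hysteresis = max(diffs) = 1.1270

1.1270


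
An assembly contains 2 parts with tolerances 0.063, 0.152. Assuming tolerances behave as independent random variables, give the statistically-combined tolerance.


RSS = sqrt(0.063^2 + 0.152^2)
= sqrt(0.027073)
= 0.1645

0.1645


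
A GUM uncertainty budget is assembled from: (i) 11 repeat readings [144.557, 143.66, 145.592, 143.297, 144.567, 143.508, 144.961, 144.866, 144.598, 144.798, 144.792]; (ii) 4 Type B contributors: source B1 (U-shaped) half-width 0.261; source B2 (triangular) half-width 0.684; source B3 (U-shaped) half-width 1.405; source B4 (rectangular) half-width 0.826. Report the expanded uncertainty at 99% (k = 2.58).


mean = (144.557 + 143.66 + 145.592 + 143.297 + 144.567 + 143.508 + 144.961 + 144.866 + 144.598 + 144.798 + 144.792) / 11 = 144.4723636
s = sqrt(sum((x - mean)^2)/(n-1)) = 0.69705255
u_A = s / sqrt(n) = 0.69705255 / sqrt(11) = 0.21016925
u_B1 = 0.261 / sqrt(2) = 0.18455487
u_B2 = 0.684 / sqrt(6) = 0.27924183
u_B3 = 1.405 / sqrt(2) = 0.99348503
u_B4 = 0.826 / sqrt(3) = 0.47689132
uc = sqrt(0.21016925^2 + 0.18455487^2 + 0.27924183^2 + 0.99348503^2 + 0.47689132^2) = 1.1707457
U = k * uc = 2.58 * 1.1707457
U = 3.0205

3.0205


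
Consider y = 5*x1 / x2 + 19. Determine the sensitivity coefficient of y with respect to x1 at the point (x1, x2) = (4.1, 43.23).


y = 5*x1 / x2 + 19
dy/dx1 = 5/x2
Evaluate at x2 = 43.23: c1 = 5 / 43.23
c1 = 0.1157

0.1157


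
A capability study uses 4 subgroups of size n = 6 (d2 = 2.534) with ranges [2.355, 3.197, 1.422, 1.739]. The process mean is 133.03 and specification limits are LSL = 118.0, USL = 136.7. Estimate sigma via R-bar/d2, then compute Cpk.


R_bar = (2.355 + 3.197 + 1.422 + 1.739) / 4 = 2.17825
sigma = R_bar / d2 = 2.17825 / 2.534 = 0.85960931
Cp = (USL - LSL)/(6*sigma) = (136.7 - 118.0)/(6*0.85960931) = 3.6257
Cpu = (136.7 - 133.03)/(3*0.85960931) = 1.4231
Cpl = (133.03 - 118.0)/(3*0.85960931) = 5.8282
Cpk = min(Cpu, Cpl) = 1.4231

1.4231


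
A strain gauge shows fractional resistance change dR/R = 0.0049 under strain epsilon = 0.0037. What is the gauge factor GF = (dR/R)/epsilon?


GF = (dR/R) / epsilon
= 0.0049 / 0.0037
= 1.3243

1.3243


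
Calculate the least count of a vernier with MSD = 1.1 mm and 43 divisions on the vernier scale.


LC = MSD / n_div
= 1.1 / 43
= 0.0256

0.0256


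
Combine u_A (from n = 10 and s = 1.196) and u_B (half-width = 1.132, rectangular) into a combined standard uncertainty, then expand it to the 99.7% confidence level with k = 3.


u_A = s / sqrt(n) = 1.196 / sqrt(10) = 0.37820841
u_B = half_width / sqrt(3) = 1.132 / sqrt(3) = 0.6535605
uc = sqrt(u_A^2 + u_B^2) = sqrt(0.37820841^2 + 0.6535605^2) = 0.75510458
U = k * uc = 3 * 0.75510458
U = 2.2653

2.2653


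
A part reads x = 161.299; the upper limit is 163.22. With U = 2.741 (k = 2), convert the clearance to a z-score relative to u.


u = U / k = 2.741 / 2 = 1.3705
margin = |USL - x| = |163.22 - 161.299| = 1.921
z = margin / u = 1.921 / 1.3705
z = 1.4017

1.4017


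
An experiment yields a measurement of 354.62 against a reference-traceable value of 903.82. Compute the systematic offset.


Systematic error = measured - true
= 354.62 - 903.82
= -549.2000

-549.2000


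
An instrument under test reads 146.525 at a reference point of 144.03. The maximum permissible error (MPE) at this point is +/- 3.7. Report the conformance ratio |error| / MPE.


e = indication - reference = 146.525 - 144.03 = 2.4950
|e| = 2.4950
ratio = |e| / MPE = 2.4950 / 3.7
ratio = 0.6743

0.6743


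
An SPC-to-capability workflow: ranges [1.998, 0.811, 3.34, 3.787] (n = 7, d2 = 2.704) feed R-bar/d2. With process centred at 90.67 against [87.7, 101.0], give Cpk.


R_bar = (1.998 + 0.811 + 3.34 + 3.787) / 4 = 2.484
sigma = R_bar / d2 = 2.484 / 2.704 = 0.91863905
Cp = (USL - LSL)/(6*sigma) = (101.0 - 87.7)/(6*0.91863905) = 2.4130
Cpu = (101.0 - 90.67)/(3*0.91863905) = 3.7483
Cpl = (90.67 - 87.7)/(3*0.91863905) = 1.0777
Cpk = min(Cpu, Cpl) = 1.0777

1.0777


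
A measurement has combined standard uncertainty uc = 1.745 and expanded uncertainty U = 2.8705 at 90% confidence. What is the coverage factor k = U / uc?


k = U / uc
k = 2.8705 / 1.745
k = 1.645

1.645


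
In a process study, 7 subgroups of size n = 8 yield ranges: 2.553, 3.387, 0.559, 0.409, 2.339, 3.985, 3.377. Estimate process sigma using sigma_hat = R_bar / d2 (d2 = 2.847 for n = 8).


R_bar = (2.553 + 3.387 + 0.559 + 0.409 + 2.339 + 3.985 + 3.377) / 7
R_bar = 16.609 / 7 = 2.3727143
sigma_hat = R_bar / d2 = 2.3727143 / 2.847 = 0.8334

0.8334


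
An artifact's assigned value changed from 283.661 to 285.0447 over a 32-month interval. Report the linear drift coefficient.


rate = (v2 - v1) / months
= (285.0447 - 283.661) / 32
= 1.3837 / 32
= 0.0432

0.0432


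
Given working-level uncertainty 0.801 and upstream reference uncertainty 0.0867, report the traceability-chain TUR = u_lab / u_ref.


TUR = u_lab / u_ref
= 0.801 / 0.0867
= 9.2388

9.2388


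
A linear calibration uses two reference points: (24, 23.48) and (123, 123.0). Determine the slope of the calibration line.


slope = (y2 - y1) / (x2 - x1)
= (123.0 - 23.48) / (123 - 24)
= 99.5200 / 99
= 1.0053

1.0053


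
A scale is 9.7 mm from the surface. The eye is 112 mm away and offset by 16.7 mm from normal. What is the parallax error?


error = h * offset / d
= 9.7 * 16.7 / 112
= 1.4463

1.4463


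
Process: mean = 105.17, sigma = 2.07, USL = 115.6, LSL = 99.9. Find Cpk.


Cpu = (USL - mean) / (3*sigma) = (115.6 - 105.17) / (3*2.07) = 1.6795
Cpl = (mean - LSL) / (3*sigma) = (105.17 - 99.9) / (3*2.07) = 0.8486
Cpk = min(Cpu, Cpl) = 0.8486

0.8486


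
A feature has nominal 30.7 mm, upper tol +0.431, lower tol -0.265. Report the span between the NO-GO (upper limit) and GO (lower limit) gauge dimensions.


GO = nominal - lower_tol (smallest hole = maximum material condition)
GO = 30.7 - 0.265 = 30.435
NO-GO = nominal + upper_tol (largest hole = least material condition)
NO-GO = 30.7 + 0.431 = 31.131
spread = NO-GO - GO = 31.131 - 30.435 = 0.6960

0.6960


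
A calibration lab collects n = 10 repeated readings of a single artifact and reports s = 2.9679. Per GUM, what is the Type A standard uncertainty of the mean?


u_A = s / sqrt(n)
u_A = 2.9679 / sqrt(10)
u_A = 2.9679 / 3.1622777
u_A = 0.9385

0.9385


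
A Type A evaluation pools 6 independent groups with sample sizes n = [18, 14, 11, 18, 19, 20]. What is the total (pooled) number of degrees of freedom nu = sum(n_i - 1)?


nu = sum_i (n_i - 1)
nu = ((18 - 1) + (14 - 1) + (11 - 1) + (18 - 1) + (19 - 1) + (20 - 1))
nu = 17 + 13 + 10 + 17 + 18 + 19
nu = 94

94


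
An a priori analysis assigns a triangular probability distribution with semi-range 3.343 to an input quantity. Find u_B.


u_B = half_width / sqrt(6)
u_B = 3.343 / 2.4494897
u_B = 1.3648

1.3648


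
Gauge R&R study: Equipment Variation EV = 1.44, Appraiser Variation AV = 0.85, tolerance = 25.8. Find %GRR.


GRR = sqrt(EV^2 + AV^2) = sqrt(1.44^2 + 0.85^2) = 1.6721543
%GRR = GRR / tol * 100 = 1.6721543 / 25.8 * 100
%GRR = 6.4812

6.4812


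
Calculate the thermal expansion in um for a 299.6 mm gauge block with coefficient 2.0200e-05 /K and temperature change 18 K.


dL = L * alpha * dT
= 299.6 * 2.0200e-05 * 18
= 0.1089346 mm
dL_um = 0.1089346 * 1000 = 108.9346 um

108.9346


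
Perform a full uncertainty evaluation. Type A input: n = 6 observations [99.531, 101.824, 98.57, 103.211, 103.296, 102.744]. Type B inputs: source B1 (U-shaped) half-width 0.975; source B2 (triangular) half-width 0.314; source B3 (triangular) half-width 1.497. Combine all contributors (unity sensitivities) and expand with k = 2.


mean = (99.531 + 101.824 + 98.57 + 103.211 + 103.296 + 102.744) / 6 = 101.5293333
s = sqrt(sum((x - mean)^2)/(n-1)) = 2.0130746
u_A = s / sqrt(n) = 2.0130746 / sqrt(6) = 0.82183426
u_B1 = 0.975 / sqrt(2) = 0.68942911
u_B2 = 0.314 / sqrt(6) = 0.12818996
u_B3 = 1.497 / sqrt(6) = 0.61114769
uc = sqrt(0.82183426^2 + 0.68942911^2 + 0.12818996^2 + 0.61114769^2) = 1.2412325
U = k * uc = 2 * 1.2412325
U = 2.4825

2.4825


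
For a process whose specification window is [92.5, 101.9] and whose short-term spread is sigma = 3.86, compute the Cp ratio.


Cp = (USL - LSL) / (6 * sigma)
= (101.9 - 92.5) / (6 * 3.86)
= 9.4000 / 23.1600
= 0.4059

0.4059


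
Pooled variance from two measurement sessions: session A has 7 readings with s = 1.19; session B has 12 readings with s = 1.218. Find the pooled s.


s_p = sqrt(((n1-1)*s1^2 + (n2-1)*s2^2) / (n1+n2-2))
numerator = (7-1)*1.19^2 + (12-1)*1.218^2 = 8.4966 + 16.318764 = 24.815364
denominator = 7 + 12 - 2 = 17
s_p^2 = 24.815364 / 17 = 1.4597273
s_p = sqrt(1.4597273) = 1.2082

1.2082


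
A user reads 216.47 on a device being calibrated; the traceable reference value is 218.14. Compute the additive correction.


Correction = standard - reading
= 218.14 - 216.47
= 1.6700

1.6700


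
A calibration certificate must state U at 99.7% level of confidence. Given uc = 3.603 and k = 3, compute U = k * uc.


U = k * uc
U = 3 * 3.603
U = 10.8090

10.8090


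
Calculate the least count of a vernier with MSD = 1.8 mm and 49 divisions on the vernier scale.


LC = MSD / n_div
= 1.8 / 49
= 0.0367

0.0367


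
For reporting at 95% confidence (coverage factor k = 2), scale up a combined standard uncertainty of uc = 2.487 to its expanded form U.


U = k * uc
U = 2 * 2.487
U = 4.9740

4.9740


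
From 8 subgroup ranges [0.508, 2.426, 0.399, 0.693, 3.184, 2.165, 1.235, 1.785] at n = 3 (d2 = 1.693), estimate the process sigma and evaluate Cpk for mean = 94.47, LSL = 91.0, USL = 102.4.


R_bar = (0.508 + 2.426 + 0.399 + 0.693 + 3.184 + 2.165 + 1.235 + 1.785) / 8 = 1.549375
sigma = R_bar / d2 = 1.549375 / 1.693 = 0.91516539
Cp = (USL - LSL)/(6*sigma) = (102.4 - 91.0)/(6*0.91516539) = 2.0761
Cpu = (102.4 - 94.47)/(3*0.91516539) = 2.8884
Cpl = (94.47 - 91.0)/(3*0.91516539) = 1.2639
Cpk = min(Cpu, Cpl) = 1.2639

1.2639


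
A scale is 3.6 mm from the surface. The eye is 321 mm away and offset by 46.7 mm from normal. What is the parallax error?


error = h * offset / d
= 3.6 * 46.7 / 321
= 0.5237

0.5237


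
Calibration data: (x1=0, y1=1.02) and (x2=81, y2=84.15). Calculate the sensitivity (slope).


slope = (y2 - y1) / (x2 - x1)
= (84.15 - 1.02) / (81 - 0)
= 83.1300 / 81
= 1.0263

1.0263


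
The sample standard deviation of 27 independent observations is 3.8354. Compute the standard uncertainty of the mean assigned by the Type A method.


u_A = s / sqrt(n)
u_A = 3.8354 / sqrt(27)
u_A = 3.8354 / 5.1961524
u_A = 0.7381

0.7381


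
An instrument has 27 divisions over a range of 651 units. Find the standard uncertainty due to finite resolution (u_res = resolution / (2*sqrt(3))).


resolution = range / divisions
resolution = 651 / 27 = 24.111111
u_res = resolution / (2*sqrt(3))
u_res = 24.111111 / 3.4641016
u_res = 6.9603

6.9603


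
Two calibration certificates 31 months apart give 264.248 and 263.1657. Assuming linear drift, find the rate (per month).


rate = (v2 - v1) / months
= (263.1657 - 264.248) / 31
= -1.0823 / 31
= -0.0349

-0.0349


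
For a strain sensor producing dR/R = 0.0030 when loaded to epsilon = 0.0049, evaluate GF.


GF = (dR/R) / epsilon
= 0.0030 / 0.0049
= 0.6122

0.6122


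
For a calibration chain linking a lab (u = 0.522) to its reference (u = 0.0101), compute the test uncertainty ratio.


TUR = u_lab / u_ref
= 0.522 / 0.0101
= 51.6832

51.6832


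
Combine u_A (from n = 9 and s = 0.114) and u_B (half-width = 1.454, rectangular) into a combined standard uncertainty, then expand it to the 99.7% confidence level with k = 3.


u_A = s / sqrt(n) = 0.114 / sqrt(9) = 0.038
u_B = half_width / sqrt(3) = 1.454 / sqrt(3) = 0.83946729
uc = sqrt(u_A^2 + u_B^2) = sqrt(0.038^2 + 0.83946729^2) = 0.84032692
U = k * uc = 3 * 0.84032692
U = 2.5210

2.5210


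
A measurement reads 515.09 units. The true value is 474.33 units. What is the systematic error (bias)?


Systematic error = measured - true
= 515.09 - 474.33
= 40.7600

40.7600


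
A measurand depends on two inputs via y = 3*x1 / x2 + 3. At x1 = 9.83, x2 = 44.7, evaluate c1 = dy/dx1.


y = 3*x1 / x2 + 3
dy/dx1 = 3/x2
Evaluate at x2 = 44.7: c1 = 3 / 44.7
c1 = 0.0671

0.0671


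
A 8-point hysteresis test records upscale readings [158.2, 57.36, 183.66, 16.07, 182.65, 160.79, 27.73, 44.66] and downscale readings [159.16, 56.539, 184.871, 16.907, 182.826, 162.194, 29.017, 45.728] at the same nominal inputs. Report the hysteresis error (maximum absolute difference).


|158.2 - 159.16| = 0.9600
|57.36 - 56.539| = 0.8210
|183.66 - 184.871| = 1.2110
|16.07 - 16.907| = 0.8370
|182.65 - 182.826| = 0.1760
|160.79 - 162.194| = 1.4040
|27.73 - 29.017| = 1.2870
|44.66 - 45.728| = 1.0680
hysteresis = max(diffs) = 1.4040

1.4040


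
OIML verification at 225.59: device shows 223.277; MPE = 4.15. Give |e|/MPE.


e = indication - reference = 223.277 - 225.59 = -2.3130
|e| = 2.3130
ratio = |e| / MPE = 2.3130 / 4.15
ratio = 0.5573

0.5573


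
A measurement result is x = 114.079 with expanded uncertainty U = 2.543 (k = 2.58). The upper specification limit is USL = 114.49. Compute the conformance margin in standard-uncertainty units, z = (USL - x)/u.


u = U / k = 2.543 / 2.58 = 0.98565891
margin = |USL - x| = |114.49 - 114.079| = 0.411
z = margin / u = 0.411 / 0.98565891
z = 0.4170

0.4170


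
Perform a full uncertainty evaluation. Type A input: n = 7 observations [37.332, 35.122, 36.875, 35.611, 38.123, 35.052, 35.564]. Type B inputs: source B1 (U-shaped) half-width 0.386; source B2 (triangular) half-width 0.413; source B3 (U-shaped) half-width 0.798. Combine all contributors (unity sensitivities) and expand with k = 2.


mean = (37.332 + 35.122 + 36.875 + 35.611 + 38.123 + 35.052 + 35.564) / 7 = 36.23985714
s = sqrt(sum((x - mean)^2)/(n-1)) = 1.2010595
u_A = s / sqrt(n) = 1.2010595 / sqrt(7) = 0.45395782
u_B1 = 0.386 / sqrt(2) = 0.27294322
u_B2 = 0.413 / sqrt(6) = 0.16860654
u_B3 = 0.798 / sqrt(2) = 0.56427121
uc = sqrt(0.45395782^2 + 0.27294322^2 + 0.16860654^2 + 0.56427121^2) = 0.79208956
U = k * uc = 2 * 0.79208956
U = 1.5842

1.5842


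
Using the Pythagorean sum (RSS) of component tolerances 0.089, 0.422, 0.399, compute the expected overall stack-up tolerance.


RSS = sqrt(0.089^2 + 0.422^2 + 0.399^2)
= sqrt(0.345206)
= 0.5875

0.5875


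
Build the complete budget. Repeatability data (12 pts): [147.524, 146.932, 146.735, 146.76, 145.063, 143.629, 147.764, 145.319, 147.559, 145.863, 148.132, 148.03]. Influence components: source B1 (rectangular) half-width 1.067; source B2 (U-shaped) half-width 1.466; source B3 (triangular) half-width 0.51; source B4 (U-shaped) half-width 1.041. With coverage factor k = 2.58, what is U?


mean = (147.524 + 146.932 + 146.735 + 146.76 + 145.063 + 143.629 + 147.764 + 145.319 + 147.559 + 145.863 + 148.132 + 148.03) / 12 = 146.6091667
s = sqrt(sum((x - mean)^2)/(n-1)) = 1.3832326
u_A = s / sqrt(n) = 1.3832326 / sqrt(12) = 0.39930486
u_B1 = 1.067 / sqrt(3) = 0.61603274
u_B2 = 1.466 / sqrt(2) = 1.0366185
u_B3 = 0.51 / sqrt(6) = 0.20820663
u_B4 = 1.041 / sqrt(2) = 0.73609816
uc = sqrt(0.39930486^2 + 0.61603274^2 + 1.0366185^2 + 0.20820663^2 + 0.73609816^2) = 1.4828045
U = k * uc = 2.58 * 1.4828045
U = 3.8256

3.8256


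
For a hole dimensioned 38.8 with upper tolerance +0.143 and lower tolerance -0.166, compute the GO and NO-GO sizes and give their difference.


GO = nominal - lower_tol (smallest hole = maximum material condition)
GO = 38.8 - 0.166 = 38.634
NO-GO = nominal + upper_tol (largest hole = least material condition)
NO-GO = 38.8 + 0.143 = 38.943
spread = NO-GO - GO = 38.943 - 38.634 = 0.3090

0.3090


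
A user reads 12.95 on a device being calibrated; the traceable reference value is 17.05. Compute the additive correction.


Correction = standard - reading
= 17.05 - 12.95
= 4.1000

4.1000


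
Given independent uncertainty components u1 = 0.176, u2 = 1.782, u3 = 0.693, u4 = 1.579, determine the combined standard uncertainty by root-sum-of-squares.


uc = sqrt(0.176^2 + 1.782^2 + 0.693^2 + 1.579^2)
uc = sqrt(6.17999)
uc = 2.4860

2.4860


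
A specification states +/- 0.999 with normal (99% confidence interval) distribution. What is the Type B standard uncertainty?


u_B = half_width / 2.576
u_B = 0.999 / 2.576
u_B = 0.3878

0.3878


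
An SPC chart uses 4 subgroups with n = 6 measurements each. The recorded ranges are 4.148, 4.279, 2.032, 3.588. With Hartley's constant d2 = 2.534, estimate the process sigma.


R_bar = (4.148 + 4.279 + 2.032 + 3.588) / 4
R_bar = 14.047 / 4 = 3.51175
sigma_hat = R_bar / d2 = 3.51175 / 2.534 = 1.3859

1.3859


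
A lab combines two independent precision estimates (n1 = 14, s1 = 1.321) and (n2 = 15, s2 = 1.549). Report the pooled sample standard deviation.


s_p = sqrt(((n1-1)*s1^2 + (n2-1)*s2^2) / (n1+n2-2))
numerator = (14-1)*1.321^2 + (15-1)*1.549^2 = 22.685533 + 33.591614 = 56.277147
denominator = 14 + 15 - 2 = 27
s_p^2 = 56.277147 / 27 = 2.0843388
s_p = sqrt(2.0843388) = 1.4437

1.4437


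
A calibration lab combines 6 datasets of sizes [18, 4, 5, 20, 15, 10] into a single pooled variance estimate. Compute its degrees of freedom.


nu = sum_i (n_i - 1)
nu = ((18 - 1) + (4 - 1) + (5 - 1) + (20 - 1) + (15 - 1) + (10 - 1))
nu = 17 + 3 + 4 + 19 + 14 + 9
nu = 66

66


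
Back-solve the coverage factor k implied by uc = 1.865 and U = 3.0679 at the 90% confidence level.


k = U / uc
k = 3.0679 / 1.865
k = 1.645

1.645


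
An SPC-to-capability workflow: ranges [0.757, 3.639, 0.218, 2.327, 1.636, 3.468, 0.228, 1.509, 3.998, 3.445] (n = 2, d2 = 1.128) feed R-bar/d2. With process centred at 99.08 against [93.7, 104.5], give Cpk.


R_bar = (0.757 + 3.639 + 0.218 + 2.327 + 1.636 + 3.468 + 0.228 + 1.509 + 3.998 + 3.445) / 10 = 2.1225
sigma = R_bar / d2 = 2.1225 / 1.128 = 1.8816489
Cp = (USL - LSL)/(6*sigma) = (104.5 - 93.7)/(6*1.8816489) = 0.9566
Cpu = (104.5 - 99.08)/(3*1.8816489) = 0.9602
Cpl = (99.08 - 93.7)/(3*1.8816489) = 0.9531
Cpk = min(Cpu, Cpl) = 0.9531

0.9531


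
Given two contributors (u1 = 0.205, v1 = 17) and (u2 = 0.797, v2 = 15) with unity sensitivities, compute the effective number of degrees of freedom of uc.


uc = sqrt(u1^2 + u2^2) = sqrt(0.205^2 + 0.797^2) = 0.82294228
v_eff = uc^4 / (u1^4/v1 + u2^4/v2)
= 0.82294228^4 / (0.205^4/17 + 0.797^4/15)
= 0.45864589 / 0.027003253
v_eff = 16.9848

16.9848


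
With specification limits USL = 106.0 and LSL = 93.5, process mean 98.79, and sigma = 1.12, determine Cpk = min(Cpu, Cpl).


Cpu = (USL - mean) / (3*sigma) = (106.0 - 98.79) / (3*1.12) = 2.1458
Cpl = (mean - LSL) / (3*sigma) = (98.79 - 93.5) / (3*1.12) = 1.5744
Cpk = min(Cpu, Cpl) = 1.5744

1.5744


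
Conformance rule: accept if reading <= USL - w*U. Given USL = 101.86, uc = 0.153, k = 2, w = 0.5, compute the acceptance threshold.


U = k * uc = 2 * 0.153 = 0.306
guard band g = w * U = 0.5 * 0.306 = 0.153
AL = USL - g = 101.86 - 0.153
AL = 101.7070

101.7070


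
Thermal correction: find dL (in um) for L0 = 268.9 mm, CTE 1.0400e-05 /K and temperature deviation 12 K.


dL = L * alpha * dT
= 268.9 * 1.0400e-05 * 12
= 0.0335587 mm
dL_um = 0.0335587 * 1000 = 33.5587 um

33.5587


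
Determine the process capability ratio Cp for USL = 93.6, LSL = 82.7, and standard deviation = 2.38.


Cp = (USL - LSL) / (6 * sigma)
= (93.6 - 82.7) / (6 * 2.38)
= 10.9000 / 14.2800
= 0.7633

0.7633


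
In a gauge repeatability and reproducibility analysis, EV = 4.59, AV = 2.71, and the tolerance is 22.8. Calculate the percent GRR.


GRR = sqrt(EV^2 + AV^2) = sqrt(4.59^2 + 2.71^2) = 5.3303096
%GRR = GRR / tol * 100 = 5.3303096 / 22.8 * 100
%GRR = 23.3786

23.3786


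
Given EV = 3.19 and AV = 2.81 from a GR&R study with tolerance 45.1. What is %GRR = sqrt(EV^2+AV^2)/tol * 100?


GRR = sqrt(EV^2 + AV^2) = sqrt(3.19^2 + 2.81^2) = 4.251141
%GRR = GRR / tol * 100 = 4.251141 / 45.1 * 100
%GRR = 9.4260

9.4260


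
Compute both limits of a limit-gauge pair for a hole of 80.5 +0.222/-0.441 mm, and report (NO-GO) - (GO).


GO = nominal - lower_tol (smallest hole = maximum material condition)
GO = 80.5 - 0.441 = 80.059
NO-GO = nominal + upper_tol (largest hole = least material condition)
NO-GO = 80.5 + 0.222 = 80.722
spread = NO-GO - GO = 80.722 - 80.059 = 0.6630

0.6630


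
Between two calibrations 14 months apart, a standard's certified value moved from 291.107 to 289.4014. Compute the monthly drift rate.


rate = (v2 - v1) / months
= (289.4014 - 291.107) / 14
= -1.7056 / 14
= -0.1218

-0.1218


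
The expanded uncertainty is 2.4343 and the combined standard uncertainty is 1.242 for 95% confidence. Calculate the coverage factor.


k = U / uc
k = 2.4343 / 1.242
k = 1.96

1.96


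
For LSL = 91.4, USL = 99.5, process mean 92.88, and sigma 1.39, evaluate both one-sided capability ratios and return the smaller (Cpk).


Cpu = (USL - mean) / (3*sigma) = (99.5 - 92.88) / (3*1.39) = 1.5875
Cpl = (mean - LSL) / (3*sigma) = (92.88 - 91.4) / (3*1.39) = 0.3549
Cpk = min(Cpu, Cpl) = 0.3549

0.3549


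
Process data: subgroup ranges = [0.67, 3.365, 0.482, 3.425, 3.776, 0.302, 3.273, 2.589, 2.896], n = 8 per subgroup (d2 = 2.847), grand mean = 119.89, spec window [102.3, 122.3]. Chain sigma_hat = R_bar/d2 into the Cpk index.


R_bar = (0.67 + 3.365 + 0.482 + 3.425 + 3.776 + 0.302 + 3.273 + 2.589 + 2.896) / 9 = 2.3086667
sigma = R_bar / d2 = 2.3086667 / 2.847 = 0.81091208
Cp = (USL - LSL)/(6*sigma) = (122.3 - 102.3)/(6*0.81091208) = 4.1106
Cpu = (122.3 - 119.89)/(3*0.81091208) = 0.9907
Cpl = (119.89 - 102.3)/(3*0.81091208) = 7.2305
Cpk = min(Cpu, Cpl) = 0.9907

0.9907


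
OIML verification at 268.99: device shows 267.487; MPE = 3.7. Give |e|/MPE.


e = indication - reference = 267.487 - 268.99 = -1.5030
|e| = 1.5030
ratio = |e| / MPE = 1.5030 / 3.7
ratio = 0.4062

0.4062


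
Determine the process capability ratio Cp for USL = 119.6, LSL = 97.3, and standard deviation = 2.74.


Cp = (USL - LSL) / (6 * sigma)
= (119.6 - 97.3) / (6 * 2.74)
= 22.3000 / 16.4400
= 1.3564

1.3564


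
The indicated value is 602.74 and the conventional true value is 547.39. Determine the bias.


Systematic error = measured - true
= 602.74 - 547.39
= 55.3500

55.3500


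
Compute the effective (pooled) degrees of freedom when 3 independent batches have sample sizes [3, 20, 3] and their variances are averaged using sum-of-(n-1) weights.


nu = sum_i (n_i - 1)
nu = ((3 - 1) + (20 - 1) + (3 - 1))
nu = 2 + 19 + 2
nu = 23

23


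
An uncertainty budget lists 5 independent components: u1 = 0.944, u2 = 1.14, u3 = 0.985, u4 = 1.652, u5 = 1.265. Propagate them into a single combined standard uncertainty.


uc = sqrt(0.944^2 + 1.14^2 + 0.985^2 + 1.652^2 + 1.265^2)
uc = sqrt(7.49029)
uc = 2.7368

2.7368


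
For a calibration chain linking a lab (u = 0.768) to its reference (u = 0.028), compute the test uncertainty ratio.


TUR = u_lab / u_ref
= 0.768 / 0.028
= 27.4286

27.4286


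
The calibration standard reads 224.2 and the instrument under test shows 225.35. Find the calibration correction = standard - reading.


Correction = standard - reading
= 224.2 - 225.35
= -1.1500

-1.1500


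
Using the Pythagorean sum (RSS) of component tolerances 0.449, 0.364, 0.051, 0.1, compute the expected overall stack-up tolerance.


RSS = sqrt(0.449^2 + 0.364^2 + 0.051^2 + 0.1^2)
= sqrt(0.346698)
= 0.5888

0.5888


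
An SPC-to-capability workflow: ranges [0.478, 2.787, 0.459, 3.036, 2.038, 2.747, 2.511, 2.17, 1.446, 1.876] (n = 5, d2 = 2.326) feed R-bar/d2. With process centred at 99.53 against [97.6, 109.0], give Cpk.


R_bar = (0.478 + 2.787 + 0.459 + 3.036 + 2.038 + 2.747 + 2.511 + 2.17 + 1.446 + 1.876) / 10 = 1.9548
sigma = R_bar / d2 = 1.9548 / 2.326 = 0.84041273
Cp = (USL - LSL)/(6*sigma) = (109.0 - 97.6)/(6*0.84041273) = 2.2608
Cpu = (109.0 - 99.53)/(3*0.84041273) = 3.7561
Cpl = (99.53 - 97.6)/(3*0.84041273) = 0.7655
Cpk = min(Cpu, Cpl) = 0.7655

0.7655


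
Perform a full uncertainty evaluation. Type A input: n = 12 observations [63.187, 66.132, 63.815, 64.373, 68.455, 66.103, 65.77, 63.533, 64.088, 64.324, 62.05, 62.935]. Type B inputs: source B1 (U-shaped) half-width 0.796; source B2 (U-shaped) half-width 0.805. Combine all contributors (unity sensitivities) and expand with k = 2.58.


mean = (63.187 + 66.132 + 63.815 + 64.373 + 68.455 + 66.103 + 65.77 + 63.533 + 64.088 + 64.324 + 62.05 + 62.935) / 12 = 64.56375
s = sqrt(sum((x - mean)^2)/(n-1)) = 1.7641904
u_A = s / sqrt(n) = 1.7641904 / sqrt(12) = 0.5092779
u_B1 = 0.796 / sqrt(2) = 0.562857
u_B2 = 0.805 / sqrt(2) = 0.56922096
uc = sqrt(0.5092779^2 + 0.562857^2 + 0.56922096^2) = 0.94878052
U = k * uc = 2.58 * 0.94878052
U = 2.4479

2.4479


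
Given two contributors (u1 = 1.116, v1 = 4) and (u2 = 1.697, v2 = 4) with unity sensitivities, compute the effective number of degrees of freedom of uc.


uc = sqrt(u1^2 + u2^2) = sqrt(1.116^2 + 1.697^2) = 2.0310748
v_eff = uc^4 / (u1^4/v1 + u2^4/v2)
= 2.0310748^4 / (1.116^4/4 + 1.697^4/4)
= 17.01781 / 2.4611151
v_eff = 6.9147

6.9147


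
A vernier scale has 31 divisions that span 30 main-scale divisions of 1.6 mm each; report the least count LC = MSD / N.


LC = MSD / n_div
= 1.6 / 31
= 0.0516

0.0516


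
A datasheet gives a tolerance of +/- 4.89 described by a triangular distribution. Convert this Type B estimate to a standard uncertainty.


u_B = half_width / sqrt(6)
u_B = 4.89 / 2.4494897
u_B = 1.9963

1.9963


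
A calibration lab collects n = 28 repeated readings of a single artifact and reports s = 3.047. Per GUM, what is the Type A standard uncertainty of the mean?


u_A = s / sqrt(n)
u_A = 3.047 / sqrt(28)
u_A = 3.047 / 5.2915026
u_A = 0.5758

0.5758


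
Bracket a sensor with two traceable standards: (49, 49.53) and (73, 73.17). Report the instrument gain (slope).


slope = (y2 - y1) / (x2 - x1)
= (73.17 - 49.53) / (73 - 49)
= 23.6400 / 24
= 0.9850

0.9850


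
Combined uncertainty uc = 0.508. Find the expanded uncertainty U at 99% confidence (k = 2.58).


U = k * uc
U = 2.58 * 0.508
U = 1.3106

1.3106


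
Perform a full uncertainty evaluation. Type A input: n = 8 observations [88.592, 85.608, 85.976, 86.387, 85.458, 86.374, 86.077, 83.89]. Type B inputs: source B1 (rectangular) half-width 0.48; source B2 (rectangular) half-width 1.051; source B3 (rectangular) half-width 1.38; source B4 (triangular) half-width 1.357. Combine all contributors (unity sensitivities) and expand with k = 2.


mean = (88.592 + 85.608 + 85.976 + 86.387 + 85.458 + 86.374 + 86.077 + 83.89) / 8 = 86.04525
s = sqrt(sum((x - mean)^2)/(n-1)) = 1.3037178
u_A = s / sqrt(n) = 1.3037178 / sqrt(8) = 0.46093385
u_B1 = 0.48 / sqrt(3) = 0.27712813
u_B2 = 1.051 / sqrt(3) = 0.60679513
u_B3 = 1.38 / sqrt(3) = 0.79674337
u_B4 = 1.357 / sqrt(6) = 0.55399293
uc = sqrt(0.46093385^2 + 0.27712813^2 + 0.60679513^2 + 0.79674337^2 + 0.55399293^2) = 1.2645823
U = k * uc = 2 * 1.2645823
U = 2.5292

2.5292


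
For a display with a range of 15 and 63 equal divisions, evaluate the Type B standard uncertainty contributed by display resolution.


resolution = range / divisions
resolution = 15 / 63 = 0.23809524
u_res = resolution / (2*sqrt(3))
u_res = 0.23809524 / 3.4641016
u_res = 0.0687

0.0687


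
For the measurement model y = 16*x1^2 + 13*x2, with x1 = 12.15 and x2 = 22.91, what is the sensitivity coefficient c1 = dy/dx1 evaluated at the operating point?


y = 16*x1^2 + 13*x2
dy/dx1 = 2*16*x1
Evaluate at x1 = 12.15: c1 = 32 * 12.15
c1 = 388.8000

388.8000


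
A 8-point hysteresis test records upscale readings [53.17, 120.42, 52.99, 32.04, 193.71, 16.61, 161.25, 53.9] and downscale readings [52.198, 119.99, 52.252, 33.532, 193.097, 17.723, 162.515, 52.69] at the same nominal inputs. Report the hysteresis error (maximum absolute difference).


|53.17 - 52.198| = 0.9720
|120.42 - 119.99| = 0.4300
|52.99 - 52.252| = 0.7380
|32.04 - 33.532| = 1.4920
|193.71 - 193.097| = 0.6130
|16.61 - 17.723| = 1.1130
|161.25 - 162.515| = 1.2650
|53.9 - 52.69| = 1.2100
hysteresis = max(diffs) = 1.4920

1.4920
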